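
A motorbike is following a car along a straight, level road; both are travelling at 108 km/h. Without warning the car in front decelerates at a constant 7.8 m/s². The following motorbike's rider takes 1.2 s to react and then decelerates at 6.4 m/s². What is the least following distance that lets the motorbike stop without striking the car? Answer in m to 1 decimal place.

108 km/h ÷ 3.6 = 30.0000 m/s.
Leader travels v²/(2a_L) = 900.000 / 15.600 = 57.692 m before stopping.
Follower covers v·t_r = 30.0000 × 1.2 = 36.000 m while reacting, then v²/(2a_F) = 900.000 / 12.800 = 70.312 m while braking, for a total of 36.000 + 70.312 = 106.312 m.
Since a_F ≤ a_L and the follower starts braking later, the follower is never slower than the leader, so the closest approach is when both have stopped.
Minimum gap = 106.312 − 57.692 = 48.620 m.

Minimum gap ≈ 48.6 m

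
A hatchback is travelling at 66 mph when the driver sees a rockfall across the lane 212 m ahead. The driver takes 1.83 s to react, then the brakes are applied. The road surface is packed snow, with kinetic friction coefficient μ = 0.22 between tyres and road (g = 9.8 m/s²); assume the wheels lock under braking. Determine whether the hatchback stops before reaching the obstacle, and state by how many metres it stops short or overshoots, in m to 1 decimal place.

66 mph × 0.44704 = 29.5046 m/s.
a = μg = 0.22 × 9.8 = 2.156 m/s².
Reaction distance = 29.5046 × 1.83 = 53.993 m.
Braking distance = v²/(2a) = 870.521 / 4.312 = 201.883 m.
Total stopping distance = 53.993 + 201.883 = 255.876 m, vs 212 m available — it cannot stop in time and overshoots by 255.876 − 212 = 43.876 m.

No — it overshoots by 43.9 m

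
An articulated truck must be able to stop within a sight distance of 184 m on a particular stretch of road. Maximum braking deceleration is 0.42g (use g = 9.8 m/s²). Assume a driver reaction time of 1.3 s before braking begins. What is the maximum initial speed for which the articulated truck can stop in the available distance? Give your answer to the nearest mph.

a = 0.42 × 9.8 = 4.116 m/s².
Stopping distance: v·t_r + v²/(2a) = 184 with t_r = 1.3 s and a = 4.116 m/s².
So v² + 10.702 v − 1514.69 = 0.
Positive root: v = −a·t_r + √((a·t_r)² + 2a·d) = −5.351 + √(28.633 + 1514.69) = 33.9341 m/s.
33.9341 m/s ÷ 0.44704 = 75.908 mph.

Maximum speed ≈ 76 mph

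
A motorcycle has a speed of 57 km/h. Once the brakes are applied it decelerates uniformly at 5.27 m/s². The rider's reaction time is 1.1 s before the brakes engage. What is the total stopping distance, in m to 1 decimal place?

Total stopping distance ≈ 41.2 m

57 km/h ÷ 3.6 = 15.8333 m/s.
Reaction distance = v·t_r = 15.8333 × 1.1 = 17.417 m.
Braking distance = v²/(2a) = 15.8333² / (2 × 5.270) = 250.693 / 10.540 = 23.785 m.
Total = 17.417 + 23.785 = 41.202 m.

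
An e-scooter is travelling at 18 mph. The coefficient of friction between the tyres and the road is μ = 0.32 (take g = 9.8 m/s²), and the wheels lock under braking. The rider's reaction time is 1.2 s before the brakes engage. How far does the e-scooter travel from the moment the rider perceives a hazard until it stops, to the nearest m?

18 mph × 0.44704 = 8.0467 m/s.
a = μg = 0.32 × 9.8 = 3.136 m/s².
Reaction distance = v·t_r = 8.0467 × 1.2 = 9.656 m.
Braking distance = v²/(2a) = 8.0467² / (2 × 3.136) = 64.749 / 6.272 = 10.324 m.
Total = 9.656 + 10.324 = 19.980 m.

Total stopping distance ≈ 20 m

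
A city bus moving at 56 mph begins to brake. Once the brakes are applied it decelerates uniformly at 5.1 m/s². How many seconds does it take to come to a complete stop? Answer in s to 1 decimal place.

Braking time ≈ 4.9 s

56 mph × 0.44704 = 25.0342 m/s.
Braking time = v/a = 25.0342 / 5.100 = 4.909 s.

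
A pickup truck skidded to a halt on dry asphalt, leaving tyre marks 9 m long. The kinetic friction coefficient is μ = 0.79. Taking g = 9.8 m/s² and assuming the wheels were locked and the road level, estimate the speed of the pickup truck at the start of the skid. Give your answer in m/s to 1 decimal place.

Deceleration a = μg = 0.79 × 9.8 = 7.742 m/s².
v = √(2a·d) = √(2 × 7.742 × 9) = √139.356 = 11.8049 m/s.

Initial speed ≈ 11.8 m/s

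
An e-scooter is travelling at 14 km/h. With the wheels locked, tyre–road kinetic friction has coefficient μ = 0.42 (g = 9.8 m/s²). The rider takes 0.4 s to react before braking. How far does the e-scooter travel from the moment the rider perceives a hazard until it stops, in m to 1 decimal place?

Total stopping distance ≈ 3.4 m

14 km/h ÷ 3.6 = 3.8889 m/s.
a = μg = 0.42 × 9.8 = 4.116 m/s².
Reaction distance = v·t_r = 3.8889 × 0.4 = 1.556 m.
Braking distance = v²/(2a) = 3.8889² / (2 × 4.116) = 15.124 / 8.232 = 1.837 m.
Total = 1.556 + 1.837 = 3.393 m.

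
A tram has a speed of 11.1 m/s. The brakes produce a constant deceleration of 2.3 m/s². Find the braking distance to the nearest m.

Braking distance = v²/(2a) = 11.1000² / (2 × 2.300) = 123.210 / 4.600 = 26.785 m.

Braking distance ≈ 27 m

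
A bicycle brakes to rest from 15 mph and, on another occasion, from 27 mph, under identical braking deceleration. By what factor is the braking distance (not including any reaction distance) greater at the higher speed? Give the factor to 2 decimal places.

Factor ≈ 3.24

Braking distance d = v²/(2a), so with a fixed, d ∝ v².
Factor = (27/15)² = 1.8000² = 3.2400.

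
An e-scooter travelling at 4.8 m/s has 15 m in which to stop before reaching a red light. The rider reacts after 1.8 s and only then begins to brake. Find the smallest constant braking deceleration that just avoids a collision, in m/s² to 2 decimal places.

Required deceleration ≈ 1.81 m/s²

Distance covered during reaction = 4.8000 × 1.8 = 8.640 m.
Distance available for braking: 15 − 8.640 = 6.360 m.
v² = 2a·d ⇒ a = v²/(2d) = 4.8000² / (2 × 6.360) = 23.040 / 12.720 = 1.8113 m/s².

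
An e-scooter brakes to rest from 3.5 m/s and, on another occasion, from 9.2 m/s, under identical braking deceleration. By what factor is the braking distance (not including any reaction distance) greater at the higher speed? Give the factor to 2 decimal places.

Braking distance d = v²/(2a), so with a fixed, d ∝ v².
Factor = (9.2/3.5)² = 2.6286² = 6.9095.

Factor ≈ 6.91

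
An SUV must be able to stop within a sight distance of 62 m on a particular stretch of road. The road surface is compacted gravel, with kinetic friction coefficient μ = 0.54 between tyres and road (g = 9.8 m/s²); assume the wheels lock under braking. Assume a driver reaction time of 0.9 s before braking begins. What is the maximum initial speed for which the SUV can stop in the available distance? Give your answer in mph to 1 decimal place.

Maximum speed ≈ 47.6 mph

a = μg = 0.54 × 9.8 = 5.292 m/s².
Stopping distance: v·t_r + v²/(2a) = 62 with t_r = 0.9 s and a = 5.292 m/s².
So v² + 9.526 v − 656.21 = 0.
Positive root: v = −a·t_r + √((a·t_r)² + 2a·d) = −4.763 + √(22.686 + 656.21) = 21.2926 m/s.
21.2926 m/s ÷ 0.44704 = 47.630 mph.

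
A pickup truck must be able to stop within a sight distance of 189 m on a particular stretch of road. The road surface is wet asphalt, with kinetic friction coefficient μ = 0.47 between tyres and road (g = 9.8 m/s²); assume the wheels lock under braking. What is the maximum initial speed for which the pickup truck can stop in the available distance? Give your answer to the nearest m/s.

a = μg = 0.47 × 9.8 = 4.606 m/s².
v²/(2a) = d ⇒ v = √(2 × 4.606 × 189) = √1741.07 = 41.7261 m/s.

Maximum speed ≈ 42 m/s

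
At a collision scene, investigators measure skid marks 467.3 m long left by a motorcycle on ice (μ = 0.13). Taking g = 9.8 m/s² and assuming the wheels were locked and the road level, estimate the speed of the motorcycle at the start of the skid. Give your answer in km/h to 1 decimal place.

Deceleration a = μg = 0.13 × 9.8 = 1.274 m/s².
v = √(2a·d) = √(2 × 1.274 × 467.3) = √1190.680 = 34.5062 m/s.
= 34.5062 × 3.6 = 124.222 km/h.

Initial speed ≈ 124.2 km/h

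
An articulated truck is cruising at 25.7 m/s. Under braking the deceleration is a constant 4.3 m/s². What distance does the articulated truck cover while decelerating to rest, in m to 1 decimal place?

Braking distance = v²/(2a) = 25.7000² / (2 × 4.300) = 660.490 / 8.600 = 76.801 m.

Braking distance ≈ 76.8 m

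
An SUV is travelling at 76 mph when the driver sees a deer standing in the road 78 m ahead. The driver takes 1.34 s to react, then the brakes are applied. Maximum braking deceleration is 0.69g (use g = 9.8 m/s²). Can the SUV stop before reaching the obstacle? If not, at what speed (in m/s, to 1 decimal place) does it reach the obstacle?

No — it strikes the obstacle at 26.7 m/s

76 mph × 0.44704 = 33.9750 m/s.
a = 0.69 × 9.8 = 6.762 m/s².
Reaction distance = 33.9750 × 1.34 = 45.527 m.
Braking distance needed to stop: v²/(2a) = 1154.301 / 13.524 = 85.352 m, so total needed = 45.527 + 85.352 = 130.879 m > 78 m — it cannot stop.
Distance remaining when braking begins: 78 − 45.527 = 32.473 m.
v² = v₀² − 2a·d = 1154.301 − 2 × 6.762 × 32.473 = 715.136 m²/s².
v = √715.136 = 26.742 m/s.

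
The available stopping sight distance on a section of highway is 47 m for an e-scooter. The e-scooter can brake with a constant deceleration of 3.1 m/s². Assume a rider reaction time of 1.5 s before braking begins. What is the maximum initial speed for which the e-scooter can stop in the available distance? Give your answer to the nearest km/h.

Stopping distance: v·t_r + v²/(2a) = 47 with t_r = 1.5 s and a = 3.100 m/s².
So v² + 9.300 v − 291.40 = 0.
Positive root: v = −a·t_r + √((a·t_r)² + 2a·d) = −4.650 + √(21.623 + 291.40) = 13.0425 m/s.
13.0425 m/s × 3.6 = 46.953 km/h.

Maximum speed ≈ 47 km/h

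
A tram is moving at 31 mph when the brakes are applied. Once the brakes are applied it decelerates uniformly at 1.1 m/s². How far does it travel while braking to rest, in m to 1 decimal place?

Braking distance ≈ 87.3 m

31 mph × 0.44704 = 13.8582 m/s.
Braking distance = v²/(2a) = 13.8582² / (2 × 1.100) = 192.050 / 2.200 = 87.295 m.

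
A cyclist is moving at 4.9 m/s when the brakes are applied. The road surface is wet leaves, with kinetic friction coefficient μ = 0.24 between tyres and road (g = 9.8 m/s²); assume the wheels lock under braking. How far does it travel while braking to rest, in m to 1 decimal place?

Braking distance ≈ 5.1 m

a = μg = 0.24 × 9.8 = 2.352 m/s².
Braking distance = v²/(2a) = 4.9000² / (2 × 2.352) = 24.010 / 4.704 = 5.104 m.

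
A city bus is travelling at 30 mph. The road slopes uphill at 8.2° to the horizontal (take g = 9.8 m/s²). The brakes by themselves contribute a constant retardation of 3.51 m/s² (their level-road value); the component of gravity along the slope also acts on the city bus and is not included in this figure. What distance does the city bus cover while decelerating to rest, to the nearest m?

Braking distance ≈ 18 m

30 mph × 0.44704 = 13.4112 m/s.
Gravity along the uphill slope adds to the braking deceleration: a_eff = 3.510 + 9.8·sin 8.2° = 3.510 + 1.398 = 4.908 m/s².
Braking distance = v²/(2a) = 13.4112² / (2 × 4.908) = 179.860 / 9.816 = 18.323 m.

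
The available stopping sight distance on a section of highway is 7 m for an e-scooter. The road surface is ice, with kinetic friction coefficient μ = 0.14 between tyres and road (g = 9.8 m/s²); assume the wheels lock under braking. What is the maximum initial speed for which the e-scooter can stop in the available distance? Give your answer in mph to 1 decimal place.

Maximum speed ≈ 9.8 mph

a = μg = 0.14 × 9.8 = 1.372 m/s².
v²/(2a) = d ⇒ v = √(2 × 1.372 × 7) = √19.21 = 4.3829 m/s.
4.3829 m/s ÷ 0.44704 = 9.804 mph.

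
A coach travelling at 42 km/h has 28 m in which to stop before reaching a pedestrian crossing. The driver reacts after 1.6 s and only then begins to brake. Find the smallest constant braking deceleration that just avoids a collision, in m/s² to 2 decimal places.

Required deceleration ≈ 7.29 m/s²

42 km/h ÷ 3.6 = 11.6667 m/s.
Distance covered during reaction = 11.6667 × 1.6 = 18.667 m.
Distance available for braking: 28 − 18.667 = 9.333 m.
v² = 2a·d ⇒ a = v²/(2d) = 11.6667² / (2 × 9.333) = 136.112 / 18.666 = 7.2920 m/s².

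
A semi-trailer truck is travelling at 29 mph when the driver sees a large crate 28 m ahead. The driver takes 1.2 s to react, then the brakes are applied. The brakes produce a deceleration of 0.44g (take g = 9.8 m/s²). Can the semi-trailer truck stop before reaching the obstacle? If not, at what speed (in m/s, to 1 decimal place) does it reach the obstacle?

29 mph × 0.44704 = 12.9642 m/s.
a = 0.44 × 9.8 = 4.312 m/s².
Reaction distance = 12.9642 × 1.2 = 15.557 m.
Braking distance needed to stop: v²/(2a) = 168.070 / 8.624 = 19.489 m, so total needed = 15.557 + 19.489 = 35.046 m > 28 m — it cannot stop.
Distance remaining when braking begins: 28 − 15.557 = 12.443 m.
v² = v₀² − 2a·d = 168.070 − 2 × 4.312 × 12.443 = 60.762 m²/s².
v = √60.762 = 7.795 m/s.

No — it strikes the obstacle at 7.8 m/s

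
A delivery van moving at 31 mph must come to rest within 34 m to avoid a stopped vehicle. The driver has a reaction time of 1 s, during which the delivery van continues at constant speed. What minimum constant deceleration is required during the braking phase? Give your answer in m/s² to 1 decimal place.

31 mph × 0.44704 = 13.8582 m/s.
Distance covered during reaction = 13.8582 × 1 = 13.858 m.
Distance available for braking: 34 − 13.858 = 20.142 m.
v² = 2a·d ⇒ a = v²/(2d) = 13.8582² / (2 × 20.142) = 192.050 / 40.284 = 4.7674 m/s².

Required deceleration ≈ 4.8 m/s²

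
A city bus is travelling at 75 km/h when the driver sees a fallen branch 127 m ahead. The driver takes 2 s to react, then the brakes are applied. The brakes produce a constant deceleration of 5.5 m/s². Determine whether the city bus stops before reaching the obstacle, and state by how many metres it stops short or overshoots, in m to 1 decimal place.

75 km/h ÷ 3.6 = 20.8333 m/s.
Reaction distance = 20.8333 × 2 = 41.667 m.
Braking distance = v²/(2a) = 434.026 / 11.000 = 39.457 m.
Total stopping distance = 41.667 + 39.457 = 81.124 m, vs 127 m available — it stops with 127 − 81.124 = 45.876 m to spare.

Yes — it stops 45.9 m short of the obstacle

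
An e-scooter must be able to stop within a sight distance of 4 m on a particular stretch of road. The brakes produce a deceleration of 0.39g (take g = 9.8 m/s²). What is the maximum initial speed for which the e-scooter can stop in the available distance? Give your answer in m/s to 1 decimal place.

Maximum speed ≈ 5.5 m/s

a = 0.39 × 9.8 = 3.822 m/s².
v²/(2a) = d ⇒ v = √(2 × 3.822 × 4) = √30.58 = 5.5299 m/s.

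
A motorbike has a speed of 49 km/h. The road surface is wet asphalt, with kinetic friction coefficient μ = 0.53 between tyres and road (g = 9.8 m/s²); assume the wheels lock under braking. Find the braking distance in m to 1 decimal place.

Braking distance ≈ 17.8 m

49 km/h ÷ 3.6 = 13.6111 m/s.
a = μg = 0.53 × 9.8 = 5.194 m/s².
Braking distance = v²/(2a) = 13.6111² / (2 × 5.194) = 185.262 / 10.388 = 17.834 m.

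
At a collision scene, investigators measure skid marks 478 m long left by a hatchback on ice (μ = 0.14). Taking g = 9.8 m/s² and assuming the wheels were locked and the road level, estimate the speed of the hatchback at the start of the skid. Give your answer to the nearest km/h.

Initial speed ≈ 130 km/h

Deceleration a = μg = 0.14 × 9.8 = 1.372 m/s².
v = √(2a·d) = √(2 × 1.372 × 478) = √1311.632 = 36.2165 m/s.
= 36.2165 × 3.6 = 130.379 km/h.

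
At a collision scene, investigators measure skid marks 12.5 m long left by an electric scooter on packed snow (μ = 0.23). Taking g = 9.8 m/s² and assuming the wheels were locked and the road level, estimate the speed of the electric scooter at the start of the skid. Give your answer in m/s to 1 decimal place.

Deceleration a = μg = 0.23 × 9.8 = 2.254 m/s².
v = √(2a·d) = √(2 × 2.254 × 12.5) = √56.350 = 7.5067 m/s.

Initial speed ≈ 7.5 m/s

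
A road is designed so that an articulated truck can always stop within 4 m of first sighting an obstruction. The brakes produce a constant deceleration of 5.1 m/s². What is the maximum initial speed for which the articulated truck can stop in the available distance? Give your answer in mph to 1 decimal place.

Maximum speed ≈ 14.3 mph

v²/(2a) = d ⇒ v = √(2 × 5.100 × 4) = √40.80 = 6.3875 m/s.
6.3875 m/s ÷ 0.44704 = 14.288 mph.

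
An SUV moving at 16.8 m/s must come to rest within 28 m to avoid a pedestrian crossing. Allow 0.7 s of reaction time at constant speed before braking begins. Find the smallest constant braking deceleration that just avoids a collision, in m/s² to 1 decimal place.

Distance covered during reaction = 16.8000 × 0.7 = 11.760 m.
Distance available for braking: 28 − 11.760 = 16.240 m.
v² = 2a·d ⇒ a = v²/(2d) = 16.8000² / (2 × 16.240) = 282.240 / 32.480 = 8.6897 m/s².

Required deceleration ≈ 8.7 m/s²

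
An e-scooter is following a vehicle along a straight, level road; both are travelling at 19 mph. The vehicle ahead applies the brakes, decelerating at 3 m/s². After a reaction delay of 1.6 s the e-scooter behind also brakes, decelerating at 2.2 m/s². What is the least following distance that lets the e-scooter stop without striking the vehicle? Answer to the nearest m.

Minimum gap ≈ 18 m

19 mph × 0.44704 = 8.4938 m/s.
Leader travels v²/(2a_L) = 72.145 / 6.000 = 12.024 m before stopping.
Follower covers v·t_r = 8.4938 × 1.6 = 13.590 m while reacting, then v²/(2a_F) = 72.145 / 4.400 = 16.397 m while braking, for a total of 13.590 + 16.397 = 29.987 m.
Since a_F ≤ a_L and the follower starts braking later, the follower is never slower than the leader, so the closest approach is when both have stopped.
Minimum gap = 29.987 − 12.024 = 17.963 m.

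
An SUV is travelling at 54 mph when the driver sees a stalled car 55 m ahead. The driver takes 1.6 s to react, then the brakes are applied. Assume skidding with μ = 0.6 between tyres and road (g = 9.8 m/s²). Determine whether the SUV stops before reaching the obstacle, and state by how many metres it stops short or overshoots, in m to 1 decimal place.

No — it overshoots by 33.2 m

54 mph × 0.44704 = 24.1402 m/s.
a = μg = 0.6 × 9.8 = 5.880 m/s².
Reaction distance = 24.1402 × 1.6 = 38.624 m.
Braking distance = v²/(2a) = 582.749 / 11.760 = 49.553 m.
Total stopping distance = 38.624 + 49.553 = 88.177 m, vs 55 m available — it cannot stop in time and overshoots by 88.177 − 55 = 33.177 m.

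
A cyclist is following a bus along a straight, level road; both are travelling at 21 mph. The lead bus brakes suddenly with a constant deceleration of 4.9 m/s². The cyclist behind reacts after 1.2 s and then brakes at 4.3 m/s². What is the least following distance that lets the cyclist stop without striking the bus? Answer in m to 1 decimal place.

21 mph × 0.44704 = 9.3878 m/s.
Leader travels v²/(2a_L) = 88.131 / 9.800 = 8.993 m before stopping.
Follower covers v·t_r = 9.3878 × 1.2 = 11.265 m while reacting, then v²/(2a_F) = 88.131 / 8.600 = 10.248 m while braking, for a total of 11.265 + 10.248 = 21.513 m.
Since a_F ≤ a_L and the follower starts braking later, the follower is never slower than the leader, so the closest approach is when both have stopped.
Minimum gap = 21.513 − 8.993 = 12.520 m.

Minimum gap ≈ 12.5 m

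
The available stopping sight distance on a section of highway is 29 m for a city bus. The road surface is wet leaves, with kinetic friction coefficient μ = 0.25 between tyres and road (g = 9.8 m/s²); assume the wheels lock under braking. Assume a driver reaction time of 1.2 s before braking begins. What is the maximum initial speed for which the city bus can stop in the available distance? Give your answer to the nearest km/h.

Maximum speed ≈ 34 km/h

a = μg = 0.25 × 9.8 = 2.450 m/s².
Stopping distance: v·t_r + v²/(2a) = 29 with t_r = 1.2 s and a = 2.450 m/s².
So v² + 5.880 v − 142.10 = 0.
Positive root: v = −a·t_r + √((a·t_r)² + 2a·d) = −2.940 + √(8.644 + 142.10) = 9.3378 m/s.
9.3378 m/s × 3.6 = 33.616 km/h.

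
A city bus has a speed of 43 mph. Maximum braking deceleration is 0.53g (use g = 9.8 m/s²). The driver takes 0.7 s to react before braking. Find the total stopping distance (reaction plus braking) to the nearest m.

43 mph × 0.44704 = 19.2227 m/s.
a = 0.53 × 9.8 = 5.194 m/s².
Reaction distance = v·t_r = 19.2227 × 0.7 = 13.456 m.
Braking distance = v²/(2a) = 19.2227² / (2 × 5.194) = 369.512 / 10.388 = 35.571 m.
Total = 13.456 + 35.571 = 49.027 m.

Total stopping distance ≈ 49 m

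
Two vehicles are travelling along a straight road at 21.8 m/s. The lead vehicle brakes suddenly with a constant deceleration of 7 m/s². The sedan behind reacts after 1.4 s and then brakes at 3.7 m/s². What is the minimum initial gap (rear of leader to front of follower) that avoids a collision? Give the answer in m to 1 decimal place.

Leader travels v²/(2a_L) = 475.240 / 14.000 = 33.946 m before stopping.
Follower covers v·t_r = 21.8000 × 1.4 = 30.520 m while reacting, then v²/(2a_F) = 475.240 / 7.400 = 64.222 m while braking, for a total of 30.520 + 64.222 = 94.742 m.
Since a_F ≤ a_L and the follower starts braking later, the follower is never slower than the leader, so the closest approach is when both have stopped.
Minimum gap = 94.742 − 33.946 = 60.796 m.

Minimum gap ≈ 60.8 m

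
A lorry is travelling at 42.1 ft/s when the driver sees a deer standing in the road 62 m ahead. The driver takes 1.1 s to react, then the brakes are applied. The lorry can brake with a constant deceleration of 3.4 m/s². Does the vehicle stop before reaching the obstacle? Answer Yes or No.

Yes

42.1 ft/s × 0.3048 = 12.8321 m/s.
Reaction distance = 12.8321 × 1.1 = 14.115 m.
Braking distance = v²/(2a) = 164.663 / 6.800 = 24.215 m.
Total stopping distance = 14.115 + 24.215 = 38.330 m, vs 62 m available — it stops with 62 − 38.330 = 23.670 m to spare.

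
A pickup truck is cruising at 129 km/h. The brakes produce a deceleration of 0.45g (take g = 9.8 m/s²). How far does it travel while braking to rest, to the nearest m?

Braking distance ≈ 146 m

129 km/h ÷ 3.6 = 35.8333 m/s.
a = 0.45 × 9.8 = 4.410 m/s².
Braking distance = v²/(2a) = 35.8333² / (2 × 4.410) = 1284.025 / 8.820 = 145.581 m.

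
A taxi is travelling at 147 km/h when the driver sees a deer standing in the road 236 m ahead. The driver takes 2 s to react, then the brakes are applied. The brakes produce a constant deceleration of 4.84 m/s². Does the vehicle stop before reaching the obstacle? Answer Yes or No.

147 km/h ÷ 3.6 = 40.8333 m/s.
Reaction distance = 40.8333 × 2 = 81.667 m.
Braking distance = v²/(2a) = 1667.358 / 9.680 = 172.248 m.
Total stopping distance = 81.667 + 172.248 = 253.915 m, vs 236 m available — it cannot stop in time and overshoots by 253.915 − 236 = 17.915 m.

No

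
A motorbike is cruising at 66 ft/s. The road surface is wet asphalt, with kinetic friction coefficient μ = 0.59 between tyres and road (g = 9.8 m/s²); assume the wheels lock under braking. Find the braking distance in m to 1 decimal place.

Braking distance ≈ 35.0 m

66 ft/s × 0.3048 = 20.1168 m/s.
a = μg = 0.59 × 9.8 = 5.782 m/s².
Braking distance = v²/(2a) = 20.1168² / (2 × 5.782) = 404.686 / 11.564 = 34.995 m.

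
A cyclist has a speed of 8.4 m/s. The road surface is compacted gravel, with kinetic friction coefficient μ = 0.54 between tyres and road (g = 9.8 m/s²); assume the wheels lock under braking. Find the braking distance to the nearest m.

Braking distance ≈ 7 m

a = μg = 0.54 × 9.8 = 5.292 m/s².
Braking distance = v²/(2a) = 8.4000² / (2 × 5.292) = 70.560 / 10.584 = 6.667 m.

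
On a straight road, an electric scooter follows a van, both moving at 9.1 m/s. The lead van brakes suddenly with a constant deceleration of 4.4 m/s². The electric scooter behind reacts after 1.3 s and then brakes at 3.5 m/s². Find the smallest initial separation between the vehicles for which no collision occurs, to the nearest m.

Minimum gap ≈ 14 m

Leader travels v²/(2a_L) = 82.810 / 8.800 = 9.410 m before stopping.
Follower covers v·t_r = 9.1000 × 1.3 = 11.830 m while reacting, then v²/(2a_F) = 82.810 / 7.000 = 11.830 m while braking, for a total of 11.830 + 11.830 = 23.660 m.
Since a_F ≤ a_L and the follower starts braking later, the follower is never slower than the leader, so the closest approach is when both have stopped.
Minimum gap = 23.660 − 9.410 = 14.250 m.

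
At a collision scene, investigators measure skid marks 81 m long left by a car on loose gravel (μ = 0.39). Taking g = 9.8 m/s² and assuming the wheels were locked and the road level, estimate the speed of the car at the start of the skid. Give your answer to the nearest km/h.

Deceleration a = μg = 0.39 × 9.8 = 3.822 m/s².
v = √(2a·d) = √(2 × 3.822 × 81) = √619.164 = 24.8830 m/s.
= 24.8830 × 3.6 = 89.579 km/h.

Initial speed ≈ 90 km/h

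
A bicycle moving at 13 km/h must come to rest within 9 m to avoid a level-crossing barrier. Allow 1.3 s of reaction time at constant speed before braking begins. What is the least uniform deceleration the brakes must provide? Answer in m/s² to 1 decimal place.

Required deceleration ≈ 1.5 m/s²

13 km/h ÷ 3.6 = 3.6111 m/s.
Distance covered during reaction = 3.6111 × 1.3 = 4.694 m.
Distance available for braking: 9 − 4.694 = 4.306 m.
v² = 2a·d ⇒ a = v²/(2d) = 3.6111² / (2 × 4.306) = 13.040 / 8.612 = 1.5142 m/s².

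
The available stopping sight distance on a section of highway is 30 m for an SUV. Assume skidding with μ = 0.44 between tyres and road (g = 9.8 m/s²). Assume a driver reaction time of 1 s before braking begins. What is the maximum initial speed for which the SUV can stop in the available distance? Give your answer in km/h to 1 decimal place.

Maximum speed ≈ 44.4 km/h

a = μg = 0.44 × 9.8 = 4.312 m/s².
Stopping distance: v·t_r + v²/(2a) = 30 with t_r = 1 s and a = 4.312 m/s².
So v² + 8.624 v − 258.72 = 0.
Positive root: v = −a·t_r + √((a·t_r)² + 2a·d) = −4.312 + √(18.593 + 258.72) = 12.3407 m/s.
12.3407 m/s × 3.6 = 44.427 km/h.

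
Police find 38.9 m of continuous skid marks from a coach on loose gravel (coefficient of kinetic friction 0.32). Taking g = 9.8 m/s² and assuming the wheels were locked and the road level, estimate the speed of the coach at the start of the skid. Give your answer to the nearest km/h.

Initial speed ≈ 56 km/h

Deceleration a = μg = 0.32 × 9.8 = 3.136 m/s².
v = √(2a·d) = √(2 × 3.136 × 38.9) = √243.981 = 15.6199 m/s.
= 15.6199 × 3.6 = 56.232 km/h.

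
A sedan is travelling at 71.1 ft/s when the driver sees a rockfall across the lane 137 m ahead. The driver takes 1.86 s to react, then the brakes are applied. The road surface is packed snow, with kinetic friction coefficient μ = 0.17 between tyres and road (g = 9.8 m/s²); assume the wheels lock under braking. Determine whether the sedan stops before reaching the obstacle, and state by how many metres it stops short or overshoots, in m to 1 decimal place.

No — it overshoots by 44.3 m

71.1 ft/s × 0.3048 = 21.6713 m/s.
a = μg = 0.17 × 9.8 = 1.666 m/s².
Reaction distance = 21.6713 × 1.86 = 40.309 m.
Braking distance = v²/(2a) = 469.645 / 3.332 = 140.950 m.
Total stopping distance = 40.309 + 140.950 = 181.259 m, vs 137 m available — it cannot stop in time and overshoots by 181.259 − 137 = 44.259 m.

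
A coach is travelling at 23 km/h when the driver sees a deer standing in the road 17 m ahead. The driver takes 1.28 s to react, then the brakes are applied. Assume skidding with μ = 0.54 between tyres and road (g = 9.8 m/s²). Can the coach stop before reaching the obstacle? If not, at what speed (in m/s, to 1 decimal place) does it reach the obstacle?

23 km/h ÷ 3.6 = 6.3889 m/s.
a = μg = 0.54 × 9.8 = 5.292 m/s².
Reaction distance = 6.3889 × 1.28 = 8.178 m.
Braking distance = v²/(2a) = 40.818 / 10.584 = 3.857 m.
Total stopping distance = 8.178 + 3.857 = 12.035 m, vs 17 m available — it stops with 17 − 12.035 = 4.965 m to spare.

Yes — it stops about 5.0 m short of the obstacle, so it never reaches it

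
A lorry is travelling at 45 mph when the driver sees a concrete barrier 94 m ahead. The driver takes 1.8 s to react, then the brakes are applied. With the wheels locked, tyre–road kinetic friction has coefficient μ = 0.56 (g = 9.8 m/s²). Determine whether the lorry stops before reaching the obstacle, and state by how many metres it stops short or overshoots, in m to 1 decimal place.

45 mph × 0.44704 = 20.1168 m/s.
a = μg = 0.56 × 9.8 = 5.488 m/s².
Reaction distance = 20.1168 × 1.8 = 36.210 m.
Braking distance = v²/(2a) = 404.686 / 10.976 = 36.870 m.
Total stopping distance = 36.210 + 36.870 = 73.080 m, vs 94 m available — it stops with 94 − 73.080 = 20.920 m to spare.

Yes — it stops 20.9 m short of the obstacle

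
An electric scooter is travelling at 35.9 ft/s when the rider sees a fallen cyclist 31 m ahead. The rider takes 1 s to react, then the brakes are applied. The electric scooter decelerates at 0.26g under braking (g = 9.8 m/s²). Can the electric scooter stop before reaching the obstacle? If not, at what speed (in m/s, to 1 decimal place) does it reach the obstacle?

No — it strikes the obstacle at 4.2 m/s

35.9 ft/s × 0.3048 = 10.9423 m/s.
a = 0.26 × 9.8 = 2.548 m/s².
Reaction distance = 10.9423 × 1 = 10.942 m.
Braking distance needed to stop: v²/(2a) = 119.734 / 5.096 = 23.496 m, so total needed = 10.942 + 23.496 = 34.438 m > 31 m — it cannot stop.
Distance remaining when braking begins: 31 − 10.942 = 20.058 m.
v² = v₀² − 2a·d = 119.734 − 2 × 2.548 × 20.058 = 17.518 m²/s².
v = √17.518 = 4.185 m/s.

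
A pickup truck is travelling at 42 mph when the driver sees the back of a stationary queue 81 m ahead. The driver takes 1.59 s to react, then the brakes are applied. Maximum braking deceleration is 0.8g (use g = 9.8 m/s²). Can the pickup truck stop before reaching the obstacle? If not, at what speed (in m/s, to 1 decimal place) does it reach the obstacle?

Yes — it stops about 28.7 m short of the obstacle, so it never reaches it

42 mph × 0.44704 = 18.7757 m/s.
a = 0.8 × 9.8 = 7.840 m/s².
Reaction distance = 18.7757 × 1.59 = 29.853 m.
Braking distance = v²/(2a) = 352.527 / 15.680 = 22.483 m.
Total stopping distance = 29.853 + 22.483 = 52.336 m, vs 81 m available — it stops with 81 − 52.336 = 28.664 m to spare.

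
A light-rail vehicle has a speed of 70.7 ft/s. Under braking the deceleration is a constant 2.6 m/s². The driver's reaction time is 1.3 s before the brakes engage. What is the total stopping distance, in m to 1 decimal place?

Total stopping distance ≈ 117.3 m

70.7 ft/s × 0.3048 = 21.5494 m/s.
Reaction distance = v·t_r = 21.5494 × 1.3 = 28.014 m.
Braking distance = v²/(2a) = 21.5494² / (2 × 2.600) = 464.377 / 5.200 = 89.303 m.
Total = 28.014 + 89.303 = 117.317 m.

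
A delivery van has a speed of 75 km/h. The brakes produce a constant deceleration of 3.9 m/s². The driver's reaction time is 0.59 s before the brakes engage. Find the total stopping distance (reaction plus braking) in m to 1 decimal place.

75 km/h ÷ 3.6 = 20.8333 m/s.
Reaction distance = v·t_r = 20.8333 × 0.59 = 12.292 m.
Braking distance = v²/(2a) = 20.8333² / (2 × 3.900) = 434.026 / 7.800 = 55.644 m.
Total = 12.292 + 55.644 = 67.936 m.

Total stopping distance ≈ 67.9 m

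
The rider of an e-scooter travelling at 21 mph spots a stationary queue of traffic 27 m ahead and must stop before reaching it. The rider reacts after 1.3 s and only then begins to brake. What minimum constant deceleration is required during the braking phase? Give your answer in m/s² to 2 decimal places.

Required deceleration ≈ 2.98 m/s²

21 mph × 0.44704 = 9.3878 m/s.
Distance covered during reaction = 9.3878 × 1.3 = 12.204 m.
Distance available for braking: 27 − 12.204 = 14.796 m.
v² = 2a·d ⇒ a = v²/(2d) = 9.3878² / (2 × 14.796) = 88.131 / 29.592 = 2.9782 m/s².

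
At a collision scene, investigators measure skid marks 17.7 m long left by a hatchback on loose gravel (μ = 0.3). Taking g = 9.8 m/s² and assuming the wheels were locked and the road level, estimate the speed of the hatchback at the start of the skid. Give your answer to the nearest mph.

Initial speed ≈ 23 mph

Deceleration a = μg = 0.3 × 9.8 = 2.940 m/s².
v = √(2a·d) = √(2 × 2.940 × 17.7) = √104.076 = 10.2018 m/s.
= 10.2018 ÷ 0.44704 = 22.821 mph.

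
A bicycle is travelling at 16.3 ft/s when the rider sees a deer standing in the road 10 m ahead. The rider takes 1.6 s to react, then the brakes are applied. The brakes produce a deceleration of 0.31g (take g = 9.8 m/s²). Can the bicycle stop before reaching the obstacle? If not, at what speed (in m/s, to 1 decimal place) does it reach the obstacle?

16.3 ft/s × 0.3048 = 4.9682 m/s.
a = 0.31 × 9.8 = 3.038 m/s².
Reaction distance = 4.9682 × 1.6 = 7.949 m.
Braking distance needed to stop: v²/(2a) = 24.683 / 6.076 = 4.062 m, so total needed = 7.949 + 4.062 = 12.011 m > 10 m — it cannot stop.
Distance remaining when braking begins: 10 − 7.949 = 2.051 m.
v² = v₀² − 2a·d = 24.683 − 2 × 3.038 × 2.051 = 12.221 m²/s².
v = √12.221 = 3.496 m/s.

No — it strikes the obstacle at 3.5 m/s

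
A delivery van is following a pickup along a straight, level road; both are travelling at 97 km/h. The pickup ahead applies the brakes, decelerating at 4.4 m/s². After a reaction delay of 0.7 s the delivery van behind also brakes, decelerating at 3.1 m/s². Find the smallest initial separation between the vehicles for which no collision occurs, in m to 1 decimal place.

97 km/h ÷ 3.6 = 26.9444 m/s.
Leader travels v²/(2a_L) = 726.001 / 8.800 = 82.500 m before stopping.
Follower covers v·t_r = 26.9444 × 0.7 = 18.861 m while reacting, then v²/(2a_F) = 726.001 / 6.200 = 117.097 m while braking, for a total of 18.861 + 117.097 = 135.958 m.
Since a_F ≤ a_L and the follower starts braking later, the follower is never slower than the leader, so the closest approach is when both have stopped.
Minimum gap = 135.958 − 82.500 = 53.458 m.

Minimum gap ≈ 53.5 m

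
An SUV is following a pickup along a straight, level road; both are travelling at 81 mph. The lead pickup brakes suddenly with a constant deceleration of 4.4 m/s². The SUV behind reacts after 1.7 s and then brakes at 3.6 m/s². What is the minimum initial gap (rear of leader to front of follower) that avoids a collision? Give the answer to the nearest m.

81 mph × 0.44704 = 36.2102 m/s.
Leader travels v²/(2a_L) = 1311.179 / 8.800 = 148.998 m before stopping.
Follower covers v·t_r = 36.2102 × 1.7 = 61.557 m while reacting, then v²/(2a_F) = 1311.179 / 7.200 = 182.108 m while braking, for a total of 61.557 + 182.108 = 243.665 m.
Since a_F ≤ a_L and the follower starts braking later, the follower is never slower than the leader, so the closest approach is when both have stopped.
Minimum gap = 243.665 − 148.998 = 94.667 m.

Minimum gap ≈ 95 m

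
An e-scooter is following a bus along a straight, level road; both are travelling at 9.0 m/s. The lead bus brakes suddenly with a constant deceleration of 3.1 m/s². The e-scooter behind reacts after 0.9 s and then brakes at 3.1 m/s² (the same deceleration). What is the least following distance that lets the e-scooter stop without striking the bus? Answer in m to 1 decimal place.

Leader travels v²/(2a_L) = 81.000 / 6.200 = 13.065 m before stopping.
Follower covers v·t_r = 9.0000 × 0.9 = 8.100 m while reacting, then v²/(2a_F) = 81.000 / 6.200 = 13.065 m while braking, for a total of 8.100 + 13.065 = 21.165 m.
Since a_F ≤ a_L and the follower starts braking later, the follower is never slower than the leader, so the closest approach is when both have stopped.
Minimum gap = 21.165 − 13.065 = 8.100 m.

Minimum gap ≈ 8.1 m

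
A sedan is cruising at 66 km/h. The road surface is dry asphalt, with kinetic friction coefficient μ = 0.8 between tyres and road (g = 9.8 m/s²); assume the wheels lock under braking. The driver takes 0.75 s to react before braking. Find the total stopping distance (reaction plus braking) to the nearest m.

66 km/h ÷ 3.6 = 18.3333 m/s.
a = μg = 0.8 × 9.8 = 7.840 m/s².
Reaction distance = v·t_r = 18.3333 × 0.75 = 13.750 m.
Braking distance = v²/(2a) = 18.3333² / (2 × 7.840) = 336.110 / 15.680 = 21.436 m.
Total = 13.750 + 21.436 = 35.186 m.

Total stopping distance ≈ 35 m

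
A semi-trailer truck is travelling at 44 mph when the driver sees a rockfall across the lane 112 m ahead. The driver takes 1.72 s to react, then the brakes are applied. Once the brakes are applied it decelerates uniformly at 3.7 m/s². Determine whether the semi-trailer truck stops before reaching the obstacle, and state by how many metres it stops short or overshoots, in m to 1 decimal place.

44 mph × 0.44704 = 19.6698 m/s.
Reaction distance = 19.6698 × 1.72 = 33.832 m.
Braking distance = v²/(2a) = 386.901 / 7.400 = 52.284 m.
Total stopping distance = 33.832 + 52.284 = 86.116 m, vs 112 m available — it stops with 112 − 86.116 = 25.884 m to spare.

Yes — it stops 25.9 m short of the obstacle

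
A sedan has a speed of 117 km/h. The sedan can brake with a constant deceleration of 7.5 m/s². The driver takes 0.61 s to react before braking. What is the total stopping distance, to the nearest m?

Total stopping distance ≈ 90 m

117 km/h ÷ 3.6 = 32.5000 m/s.
Reaction distance = v·t_r = 32.5000 × 0.61 = 19.825 m.
Braking distance = v²/(2a) = 32.5000² / (2 × 7.500) = 1056.250 / 15.000 = 70.417 m.
Total = 19.825 + 70.417 = 90.242 m.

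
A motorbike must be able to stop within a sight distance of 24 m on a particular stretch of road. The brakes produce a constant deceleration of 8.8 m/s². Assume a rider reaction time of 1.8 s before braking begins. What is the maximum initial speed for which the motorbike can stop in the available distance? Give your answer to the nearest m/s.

Stopping distance: v·t_r + v²/(2a) = 24 with t_r = 1.8 s and a = 8.800 m/s².
So v² + 31.680 v − 422.40 = 0.
Positive root: v = −a·t_r + √((a·t_r)² + 2a·d) = −15.840 + √(250.906 + 422.40) = 10.1081 m/s.

Maximum speed ≈ 10 m/s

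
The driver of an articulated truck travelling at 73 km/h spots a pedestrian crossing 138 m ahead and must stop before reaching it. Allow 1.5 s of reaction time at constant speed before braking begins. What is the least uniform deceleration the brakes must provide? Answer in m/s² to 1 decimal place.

73 km/h ÷ 3.6 = 20.2778 m/s.
Distance covered during reaction = 20.2778 × 1.5 = 30.417 m.
Distance available for braking: 138 − 30.417 = 107.583 m.
v² = 2a·d ⇒ a = v²/(2d) = 20.2778² / (2 × 107.583) = 411.189 / 215.166 = 1.9110 m/s².

Required deceleration ≈ 1.9 m/s²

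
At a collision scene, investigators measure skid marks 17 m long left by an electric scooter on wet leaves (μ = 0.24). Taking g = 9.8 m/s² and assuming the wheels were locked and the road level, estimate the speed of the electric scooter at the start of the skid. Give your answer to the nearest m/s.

Initial speed ≈ 9 m/s

Deceleration a = μg = 0.24 × 9.8 = 2.352 m/s².
v = √(2a·d) = √(2 × 2.352 × 17) = √79.968 = 8.9425 m/s.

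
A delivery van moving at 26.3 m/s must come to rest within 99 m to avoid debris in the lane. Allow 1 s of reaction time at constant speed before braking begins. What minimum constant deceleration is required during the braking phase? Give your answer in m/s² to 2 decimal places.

Distance covered during reaction = 26.3000 × 1 = 26.300 m.
Distance available for braking: 99 − 26.300 = 72.700 m.
v² = 2a·d ⇒ a = v²/(2d) = 26.3000² / (2 × 72.700) = 691.690 / 145.400 = 4.7572 m/s².

Required deceleration ≈ 4.76 m/s²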